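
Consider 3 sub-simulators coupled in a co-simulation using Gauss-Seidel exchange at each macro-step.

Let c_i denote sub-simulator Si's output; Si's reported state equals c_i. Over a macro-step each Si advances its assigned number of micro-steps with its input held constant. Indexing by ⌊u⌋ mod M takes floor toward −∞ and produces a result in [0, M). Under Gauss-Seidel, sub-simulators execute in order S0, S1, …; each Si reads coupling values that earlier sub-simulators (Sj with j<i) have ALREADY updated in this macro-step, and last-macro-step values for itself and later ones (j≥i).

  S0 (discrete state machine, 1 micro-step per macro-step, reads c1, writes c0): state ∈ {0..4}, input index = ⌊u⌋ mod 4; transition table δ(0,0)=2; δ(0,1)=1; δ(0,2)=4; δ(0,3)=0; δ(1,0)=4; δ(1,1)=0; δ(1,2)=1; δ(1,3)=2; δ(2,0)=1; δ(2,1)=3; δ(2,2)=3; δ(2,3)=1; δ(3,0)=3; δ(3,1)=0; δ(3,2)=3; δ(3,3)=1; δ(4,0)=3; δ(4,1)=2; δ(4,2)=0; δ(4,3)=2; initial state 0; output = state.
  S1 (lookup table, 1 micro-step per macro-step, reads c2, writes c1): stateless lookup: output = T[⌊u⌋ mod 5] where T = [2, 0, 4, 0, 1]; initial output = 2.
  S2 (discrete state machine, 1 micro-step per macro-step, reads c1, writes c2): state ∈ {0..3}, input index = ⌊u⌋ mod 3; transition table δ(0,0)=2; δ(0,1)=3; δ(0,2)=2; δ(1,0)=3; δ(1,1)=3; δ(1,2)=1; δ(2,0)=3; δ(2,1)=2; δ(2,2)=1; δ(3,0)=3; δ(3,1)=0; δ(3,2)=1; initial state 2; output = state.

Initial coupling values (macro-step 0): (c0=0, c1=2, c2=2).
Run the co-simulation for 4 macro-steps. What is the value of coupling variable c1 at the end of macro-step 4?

macro 1: S0 reads c1=2 → after 1×micro: 4; S1 reads c2=2 → after 1×micro: 4; S2 reads c1=4 → after 1×micro: 2 ⇒ (c0=4, c1=4, c2=2)
macro 2: S0 reads c1=4 → after 1×micro: 3; S1 reads c2=2 → after 1×micro: 4; S2 reads c1=4 → after 1×micro: 2 ⇒ (c0=3, c1=4, c2=2)
macro 3: S0 reads c1=4 → after 1×micro: 3; S1 reads c2=2 → after 1×micro: 4; S2 reads c1=4 → after 1×micro: 2 ⇒ (c0=3, c1=4, c2=2)
macro 4: S0 reads c1=4 → after 1×micro: 3; S1 reads c2=2 → after 1×micro: 4; S2 reads c1=4 → after 1×micro: 2 ⇒ (c0=3, c1=4, c2=2)

c1 at macro-step 4 = 4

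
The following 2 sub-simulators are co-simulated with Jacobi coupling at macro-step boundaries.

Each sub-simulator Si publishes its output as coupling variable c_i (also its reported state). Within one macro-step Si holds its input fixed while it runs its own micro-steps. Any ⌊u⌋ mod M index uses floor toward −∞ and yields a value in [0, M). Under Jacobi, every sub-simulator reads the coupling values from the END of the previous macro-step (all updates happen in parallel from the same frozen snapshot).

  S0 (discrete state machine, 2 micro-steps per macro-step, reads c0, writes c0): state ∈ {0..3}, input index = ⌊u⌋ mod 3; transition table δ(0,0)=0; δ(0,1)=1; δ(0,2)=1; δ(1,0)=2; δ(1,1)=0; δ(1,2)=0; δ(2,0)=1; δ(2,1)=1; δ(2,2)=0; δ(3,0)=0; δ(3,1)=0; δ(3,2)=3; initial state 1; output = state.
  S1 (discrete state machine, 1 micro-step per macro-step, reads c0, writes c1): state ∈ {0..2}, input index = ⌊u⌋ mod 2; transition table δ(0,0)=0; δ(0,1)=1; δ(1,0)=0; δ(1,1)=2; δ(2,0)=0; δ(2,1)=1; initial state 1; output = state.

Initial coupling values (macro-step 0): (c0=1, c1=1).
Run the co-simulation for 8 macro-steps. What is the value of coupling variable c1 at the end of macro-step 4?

c1 at macro-step 4 = 1

macro 1: S0 reads c0=1 → after 2×micro: 1; S1 reads c0=1 → after 1×micro: 2 ⇒ (c0=1, c1=2)
macro 2: S0 reads c0=1 → after 2×micro: 1; S1 reads c0=1 → after 1×micro: 1 ⇒ (c0=1, c1=1)
macro 3: S0 reads c0=1 → after 2×micro: 1; S1 reads c0=1 → after 1×micro: 2 ⇒ (c0=1, c1=2)
macro 4: S0 reads c0=1 → after 2×micro: 1; S1 reads c0=1 → after 1×micro: 1 ⇒ (c0=1, c1=1)
macro 5: S0 reads c0=1 → after 2×micro: 1; S1 reads c0=1 → after 1×micro: 2 ⇒ (c0=1, c1=2)
macro 6: S0 reads c0=1 → after 2×micro: 1; S1 reads c0=1 → after 1×micro: 1 ⇒ (c0=1, c1=1)
macro 7: S0 reads c0=1 → after 2×micro: 1; S1 reads c0=1 → after 1×micro: 2 ⇒ (c0=1, c1=2)
macro 8: S0 reads c0=1 → after 2×micro: 1; S1 reads c0=1 → after 1×micro: 1 ⇒ (c0=1, c1=1)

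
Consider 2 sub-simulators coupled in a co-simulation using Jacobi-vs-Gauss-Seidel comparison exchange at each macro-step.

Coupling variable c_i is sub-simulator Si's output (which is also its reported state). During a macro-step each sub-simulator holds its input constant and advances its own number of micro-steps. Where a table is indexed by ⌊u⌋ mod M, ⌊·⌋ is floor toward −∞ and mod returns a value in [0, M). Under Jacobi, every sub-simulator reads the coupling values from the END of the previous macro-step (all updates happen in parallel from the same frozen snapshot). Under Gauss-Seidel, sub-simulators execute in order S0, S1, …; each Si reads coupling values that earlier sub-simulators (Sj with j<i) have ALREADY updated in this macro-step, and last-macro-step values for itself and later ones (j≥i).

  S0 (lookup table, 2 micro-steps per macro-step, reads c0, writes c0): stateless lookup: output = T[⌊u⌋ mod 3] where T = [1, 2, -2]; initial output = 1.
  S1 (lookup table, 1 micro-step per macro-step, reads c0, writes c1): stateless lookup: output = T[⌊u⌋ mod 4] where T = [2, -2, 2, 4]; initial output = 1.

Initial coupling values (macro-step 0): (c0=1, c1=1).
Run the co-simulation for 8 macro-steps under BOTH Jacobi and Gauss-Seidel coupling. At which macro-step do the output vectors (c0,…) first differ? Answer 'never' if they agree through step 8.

[Jacobi] macro 1: S0 reads c0=1 → after 2×micro: 2; S1 reads c0=1 → after 1×micro: -2 ⇒ (c0=2, c1=-2)
[Jacobi] macro 2: S0 reads c0=2 → after 2×micro: -2; S1 reads c0=2 → after 1×micro: 2 ⇒ (c0=-2, c1=2)
[Jacobi] macro 3: S0 reads c0=-2 → after 2×micro: 2; S1 reads c0=-2 → after 1×micro: 2 ⇒ (c0=2, c1=2)
[Jacobi] macro 4: S0 reads c0=2 → after 2×micro: -2; S1 reads c0=2 → after 1×micro: 2 ⇒ (c0=-2, c1=2)
[Jacobi] macro 5: S0 reads c0=-2 → after 2×micro: 2; S1 reads c0=-2 → after 1×micro: 2 ⇒ (c0=2, c1=2)
[Jacobi] macro 6: S0 reads c0=2 → after 2×micro: -2; S1 reads c0=2 → after 1×micro: 2 ⇒ (c0=-2, c1=2)
[Jacobi] macro 7: S0 reads c0=-2 → after 2×micro: 2; S1 reads c0=-2 → after 1×micro: 2 ⇒ (c0=2, c1=2)
[Jacobi] macro 8: S0 reads c0=2 → after 2×micro: -2; S1 reads c0=2 → after 1×micro: 2 ⇒ (c0=-2, c1=2)
[Gauss-Seidel] macro 1: S0 reads c0=1 → after 2×micro: 2; S1 reads c0=2 → after 1×micro: 2 ⇒ (c0=2, c1=2)
[Gauss-Seidel] macro 2: S0 reads c0=2 → after 2×micro: -2; S1 reads c0=-2 → after 1×micro: 2 ⇒ (c0=-2, c1=2)
[Gauss-Seidel] macro 3: S0 reads c0=-2 → after 2×micro: 2; S1 reads c0=2 → after 1×micro: 2 ⇒ (c0=2, c1=2)
[Gauss-Seidel] macro 4: S0 reads c0=2 → after 2×micro: -2; S1 reads c0=-2 → after 1×micro: 2 ⇒ (c0=-2, c1=2)
[Gauss-Seidel] macro 5: S0 reads c0=-2 → after 2×micro: 2; S1 reads c0=2 → after 1×micro: 2 ⇒ (c0=2, c1=2)
[Gauss-Seidel] macro 6: S0 reads c0=2 → after 2×micro: -2; S1 reads c0=-2 → after 1×micro: 2 ⇒ (c0=-2, c1=2)
[Gauss-Seidel] macro 7: S0 reads c0=-2 → after 2×micro: 2; S1 reads c0=2 → after 1×micro: 2 ⇒ (c0=2, c1=2)
[Gauss-Seidel] macro 8: S0 reads c0=2 → after 2×micro: -2; S1 reads c0=-2 → after 1×micro: 2 ⇒ (c0=-2, c1=2)

first divergence at macro-step: 1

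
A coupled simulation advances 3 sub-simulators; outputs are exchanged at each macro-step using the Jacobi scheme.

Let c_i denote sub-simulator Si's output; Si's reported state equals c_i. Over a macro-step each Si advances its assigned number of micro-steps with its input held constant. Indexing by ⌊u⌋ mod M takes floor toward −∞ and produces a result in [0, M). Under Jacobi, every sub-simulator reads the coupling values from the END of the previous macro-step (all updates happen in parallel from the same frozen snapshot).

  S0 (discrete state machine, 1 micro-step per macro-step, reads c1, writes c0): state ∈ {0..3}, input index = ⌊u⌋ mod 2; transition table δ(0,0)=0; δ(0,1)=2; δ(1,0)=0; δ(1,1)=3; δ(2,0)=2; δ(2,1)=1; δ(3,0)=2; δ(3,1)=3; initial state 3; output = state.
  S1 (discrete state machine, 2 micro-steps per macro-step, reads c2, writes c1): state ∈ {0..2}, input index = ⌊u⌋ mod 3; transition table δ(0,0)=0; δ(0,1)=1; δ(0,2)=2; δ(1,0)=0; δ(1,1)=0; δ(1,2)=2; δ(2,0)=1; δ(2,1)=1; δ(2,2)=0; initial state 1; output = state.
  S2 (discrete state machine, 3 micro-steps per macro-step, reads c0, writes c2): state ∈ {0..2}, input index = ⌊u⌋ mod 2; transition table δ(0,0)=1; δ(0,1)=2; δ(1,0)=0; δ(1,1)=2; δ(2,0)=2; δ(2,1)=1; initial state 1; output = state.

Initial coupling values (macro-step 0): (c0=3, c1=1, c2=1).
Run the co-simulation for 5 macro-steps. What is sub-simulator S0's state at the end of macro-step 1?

S0 state at macro-step 1 = 3

macro 1: S0 reads c1=1 → after 1×micro: 3; S1 reads c2=1 → after 2×micro: 1; S2 reads c0=3 → after 3×micro: 2 ⇒ (c0=3, c1=1, c2=2)
macro 2: S0 reads c1=1 → after 1×micro: 3; S1 reads c2=2 → after 2×micro: 0; S2 reads c0=3 → after 3×micro: 1 ⇒ (c0=3, c1=0, c2=1)
macro 3: S0 reads c1=0 → after 1×micro: 2; S1 reads c2=1 → after 2×micro: 0; S2 reads c0=3 → after 3×micro: 2 ⇒ (c0=2, c1=0, c2=2)
macro 4: S0 reads c1=0 → after 1×micro: 2; S1 reads c2=2 → after 2×micro: 0; S2 reads c0=2 → after 3×micro: 2 ⇒ (c0=2, c1=0, c2=2)
macro 5: S0 reads c1=0 → after 1×micro: 2; S1 reads c2=2 → after 2×micro: 0; S2 reads c0=2 → after 3×micro: 2 ⇒ (c0=2, c1=0, c2=2)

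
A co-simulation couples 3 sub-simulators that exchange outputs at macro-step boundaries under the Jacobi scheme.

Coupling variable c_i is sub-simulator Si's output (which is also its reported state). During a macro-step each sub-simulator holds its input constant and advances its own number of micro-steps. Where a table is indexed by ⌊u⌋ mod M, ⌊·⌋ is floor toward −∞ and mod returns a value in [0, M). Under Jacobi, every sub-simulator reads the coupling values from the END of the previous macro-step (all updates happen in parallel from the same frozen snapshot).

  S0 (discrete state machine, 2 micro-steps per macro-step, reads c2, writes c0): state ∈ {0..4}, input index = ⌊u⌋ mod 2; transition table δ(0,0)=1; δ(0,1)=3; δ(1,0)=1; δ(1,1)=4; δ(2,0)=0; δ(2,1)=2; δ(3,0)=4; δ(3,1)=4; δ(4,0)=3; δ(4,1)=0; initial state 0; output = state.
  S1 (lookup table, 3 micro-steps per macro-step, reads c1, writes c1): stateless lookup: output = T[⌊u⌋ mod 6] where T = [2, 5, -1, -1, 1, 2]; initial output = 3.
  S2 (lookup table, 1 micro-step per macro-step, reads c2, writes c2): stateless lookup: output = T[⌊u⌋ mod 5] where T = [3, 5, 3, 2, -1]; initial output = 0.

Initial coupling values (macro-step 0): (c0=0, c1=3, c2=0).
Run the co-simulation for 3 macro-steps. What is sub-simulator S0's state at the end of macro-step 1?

S0 state at macro-step 1 = 1

macro 1: S0 reads c2=0 → after 2×micro: 1; S1 reads c1=3 → after 3×micro: -1; S2 reads c2=0 → after 1×micro: 3 ⇒ (c0=1, c1=-1, c2=3)
macro 2: S0 reads c2=3 → after 2×micro: 0; S1 reads c1=-1 → after 3×micro: 2; S2 reads c2=3 → after 1×micro: 2 ⇒ (c0=0, c1=2, c2=2)
macro 3: S0 reads c2=2 → after 2×micro: 1; S1 reads c1=2 → after 3×micro: -1; S2 reads c2=2 → after 1×micro: 3 ⇒ (c0=1, c1=-1, c2=3)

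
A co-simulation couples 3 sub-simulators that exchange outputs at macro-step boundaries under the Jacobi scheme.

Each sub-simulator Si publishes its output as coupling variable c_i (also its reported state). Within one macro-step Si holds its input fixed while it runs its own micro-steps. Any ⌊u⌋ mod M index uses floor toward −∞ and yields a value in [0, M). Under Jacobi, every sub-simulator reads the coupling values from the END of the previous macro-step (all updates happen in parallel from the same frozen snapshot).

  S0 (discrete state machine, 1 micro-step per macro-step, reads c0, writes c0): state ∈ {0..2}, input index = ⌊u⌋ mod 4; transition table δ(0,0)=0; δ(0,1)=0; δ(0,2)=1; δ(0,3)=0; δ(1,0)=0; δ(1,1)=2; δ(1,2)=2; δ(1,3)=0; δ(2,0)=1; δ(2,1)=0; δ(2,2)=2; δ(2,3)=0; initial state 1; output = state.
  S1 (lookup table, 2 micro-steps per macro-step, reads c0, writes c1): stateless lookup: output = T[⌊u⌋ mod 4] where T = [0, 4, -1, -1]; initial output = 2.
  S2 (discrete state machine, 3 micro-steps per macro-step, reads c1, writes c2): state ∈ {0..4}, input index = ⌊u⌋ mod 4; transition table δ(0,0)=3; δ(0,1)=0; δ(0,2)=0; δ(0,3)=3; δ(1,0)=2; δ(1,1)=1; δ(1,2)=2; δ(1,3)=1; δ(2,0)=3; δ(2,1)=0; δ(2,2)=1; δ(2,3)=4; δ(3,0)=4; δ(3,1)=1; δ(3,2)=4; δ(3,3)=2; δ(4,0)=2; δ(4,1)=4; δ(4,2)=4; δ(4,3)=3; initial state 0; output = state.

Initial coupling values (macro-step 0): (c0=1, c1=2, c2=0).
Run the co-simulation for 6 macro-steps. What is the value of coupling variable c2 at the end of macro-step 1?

macro 1: S0 reads c0=1 → after 1×micro: 2; S1 reads c0=1 → after 2×micro: 4; S2 reads c1=2 → after 3×micro: 0 ⇒ (c0=2, c1=4, c2=0)
macro 2: S0 reads c0=2 → after 1×micro: 2; S1 reads c0=2 → after 2×micro: -1; S2 reads c1=4 → after 3×micro: 2 ⇒ (c0=2, c1=-1, c2=2)
macro 3: S0 reads c0=2 → after 1×micro: 2; S1 reads c0=2 → after 2×micro: -1; S2 reads c1=-1 → after 3×micro: 2 ⇒ (c0=2, c1=-1, c2=2)
macro 4: S0 reads c0=2 → after 1×micro: 2; S1 reads c0=2 → after 2×micro: -1; S2 reads c1=-1 → after 3×micro: 2 ⇒ (c0=2, c1=-1, c2=2)
macro 5: S0 reads c0=2 → after 1×micro: 2; S1 reads c0=2 → after 2×micro: -1; S2 reads c1=-1 → after 3×micro: 2 ⇒ (c0=2, c1=-1, c2=2)
macro 6: S0 reads c0=2 → after 1×micro: 2; S1 reads c0=2 → after 2×micro: -1; S2 reads c1=-1 → after 3×micro: 2 ⇒ (c0=2, c1=-1, c2=2)

c2 at macro-step 1 = 0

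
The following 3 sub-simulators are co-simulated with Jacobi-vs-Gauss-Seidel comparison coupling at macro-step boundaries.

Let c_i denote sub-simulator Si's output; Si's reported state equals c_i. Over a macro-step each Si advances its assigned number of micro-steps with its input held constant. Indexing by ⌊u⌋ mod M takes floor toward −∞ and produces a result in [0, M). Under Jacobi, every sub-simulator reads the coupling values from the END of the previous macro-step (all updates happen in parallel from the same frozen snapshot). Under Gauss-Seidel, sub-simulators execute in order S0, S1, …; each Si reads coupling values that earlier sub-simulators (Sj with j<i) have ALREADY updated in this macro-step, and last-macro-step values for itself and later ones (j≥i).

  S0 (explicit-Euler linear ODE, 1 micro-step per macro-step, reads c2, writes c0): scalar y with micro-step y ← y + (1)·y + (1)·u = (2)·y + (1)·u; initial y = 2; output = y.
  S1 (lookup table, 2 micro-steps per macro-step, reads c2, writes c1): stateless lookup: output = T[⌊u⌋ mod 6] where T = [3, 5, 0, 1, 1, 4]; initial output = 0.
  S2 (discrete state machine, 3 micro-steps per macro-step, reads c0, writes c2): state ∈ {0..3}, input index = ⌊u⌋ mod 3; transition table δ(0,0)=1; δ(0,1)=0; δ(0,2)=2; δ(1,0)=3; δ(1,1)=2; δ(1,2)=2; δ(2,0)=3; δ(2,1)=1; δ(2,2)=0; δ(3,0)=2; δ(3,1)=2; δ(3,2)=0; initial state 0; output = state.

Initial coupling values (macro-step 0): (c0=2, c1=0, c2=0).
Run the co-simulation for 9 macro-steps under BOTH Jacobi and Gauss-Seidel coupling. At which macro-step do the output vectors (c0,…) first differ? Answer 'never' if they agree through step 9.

[Jacobi] macro 1: S0 reads c2=0 → after 1×micro: 4; S1 reads c2=0 → after 2×micro: 3; S2 reads c0=2 → after 3×micro: 2 ⇒ (c0=4, c1=3, c2=2)
[Jacobi] macro 2: S0 reads c2=2 → after 1×micro: 10; S1 reads c2=2 → after 2×micro: 0; S2 reads c0=4 → after 3×micro: 1 ⇒ (c0=10, c1=0, c2=1)
[Jacobi] macro 3: S0 reads c2=1 → after 1×micro: 21; S1 reads c2=1 → after 2×micro: 5; S2 reads c0=10 → after 3×micro: 2 ⇒ (c0=21, c1=5, c2=2)
[Jacobi] macro 4: S0 reads c2=2 → after 1×micro: 44; S1 reads c2=2 → after 2×micro: 0; S2 reads c0=21 → after 3×micro: 3 ⇒ (c0=44, c1=0, c2=3)
[Jacobi] macro 5: S0 reads c2=3 → after 1×micro: 91; S1 reads c2=3 → after 2×micro: 1; S2 reads c0=44 → after 3×micro: 0 ⇒ (c0=91, c1=1, c2=0)
[Jacobi] macro 6: S0 reads c2=0 → after 1×micro: 182; S1 reads c2=0 → after 2×micro: 3; S2 reads c0=91 → after 3×micro: 0 ⇒ (c0=182, c1=3, c2=0)
[Jacobi] macro 7: S0 reads c2=0 → after 1×micro: 364; S1 reads c2=0 → after 2×micro: 3; S2 reads c0=182 → after 3×micro: 2 ⇒ (c0=364, c1=3, c2=2)
[Jacobi] macro 8: S0 reads c2=2 → after 1×micro: 730; S1 reads c2=2 → after 2×micro: 0; S2 reads c0=364 → after 3×micro: 1 ⇒ (c0=730, c1=0, c2=1)
[Jacobi] macro 9: S0 reads c2=1 → after 1×micro: 1461; S1 reads c2=1 → after 2×micro: 5; S2 reads c0=730 → after 3×micro: 2 ⇒ (c0=1461, c1=5, c2=2)
[Gauss-Seidel] macro 1: S0 reads c2=0 → after 1×micro: 4; S1 reads c2=0 → after 2×micro: 3; S2 reads c0=4 → after 3×micro: 0 ⇒ (c0=4, c1=3, c2=0)
[Gauss-Seidel] macro 2: S0 reads c2=0 → after 1×micro: 8; S1 reads c2=0 → after 2×micro: 3; S2 reads c0=8 → after 3×micro: 2 ⇒ (c0=8, c1=3, c2=2)
[Gauss-Seidel] macro 3: S0 reads c2=2 → after 1×micro: 18; S1 reads c2=2 → after 2×micro: 0; S2 reads c0=18 → after 3×micro: 3 ⇒ (c0=18, c1=0, c2=3)
[Gauss-Seidel] macro 4: S0 reads c2=3 → after 1×micro: 39; S1 reads c2=3 → after 2×micro: 1; S2 reads c0=39 → after 3×micro: 2 ⇒ (c0=39, c1=1, c2=2)
[Gauss-Seidel] macro 5: S0 reads c2=2 → after 1×micro: 80; S1 reads c2=2 → after 2×micro: 0; S2 reads c0=80 → after 3×micro: 0 ⇒ (c0=80, c1=0, c2=0)
[Gauss-Seidel] macro 6: S0 reads c2=0 → after 1×micro: 160; S1 reads c2=0 → after 2×micro: 3; S2 reads c0=160 → after 3×micro: 0 ⇒ (c0=160, c1=3, c2=0)
[Gauss-Seidel] macro 7: S0 reads c2=0 → after 1×micro: 320; S1 reads c2=0 → after 2×micro: 3; S2 reads c0=320 → after 3×micro: 2 ⇒ (c0=320, c1=3, c2=2)
[Gauss-Seidel] macro 8: S0 reads c2=2 → after 1×micro: 642; S1 reads c2=2 → after 2×micro: 0; S2 reads c0=642 → after 3×micro: 3 ⇒ (c0=642, c1=0, c2=3)
[Gauss-Seidel] macro 9: S0 reads c2=3 → after 1×micro: 1287; S1 reads c2=3 → after 2×micro: 1; S2 reads c0=1287 → after 3×micro: 2 ⇒ (c0=1287, c1=1, c2=2)

first divergence at macro-step: 1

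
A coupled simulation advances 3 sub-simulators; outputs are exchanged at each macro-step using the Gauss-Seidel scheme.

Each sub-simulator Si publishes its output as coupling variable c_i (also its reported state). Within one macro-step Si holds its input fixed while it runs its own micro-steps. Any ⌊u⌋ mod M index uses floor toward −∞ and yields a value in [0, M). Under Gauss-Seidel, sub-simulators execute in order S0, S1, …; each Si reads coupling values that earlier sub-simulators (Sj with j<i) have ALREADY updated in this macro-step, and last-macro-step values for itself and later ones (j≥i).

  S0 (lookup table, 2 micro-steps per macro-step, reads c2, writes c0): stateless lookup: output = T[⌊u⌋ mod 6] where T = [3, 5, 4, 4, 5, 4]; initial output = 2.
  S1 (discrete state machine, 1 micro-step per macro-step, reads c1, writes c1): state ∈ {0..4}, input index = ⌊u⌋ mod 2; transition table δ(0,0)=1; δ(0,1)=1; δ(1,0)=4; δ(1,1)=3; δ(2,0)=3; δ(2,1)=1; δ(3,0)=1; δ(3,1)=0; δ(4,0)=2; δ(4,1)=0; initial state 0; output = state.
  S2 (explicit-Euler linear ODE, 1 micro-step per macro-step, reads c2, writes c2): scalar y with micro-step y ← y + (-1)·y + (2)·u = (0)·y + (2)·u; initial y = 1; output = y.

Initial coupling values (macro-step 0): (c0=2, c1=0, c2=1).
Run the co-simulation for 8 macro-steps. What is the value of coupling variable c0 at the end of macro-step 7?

macro 1: S0 reads c2=1 → after 2×micro: 5; S1 reads c1=0 → after 1×micro: 1; S2 reads c2=1 → after 1×micro: 2 ⇒ (c0=5, c1=1, c2=2)
macro 2: S0 reads c2=2 → after 2×micro: 4; S1 reads c1=1 → after 1×micro: 3; S2 reads c2=2 → after 1×micro: 4 ⇒ (c0=4, c1=3, c2=4)
macro 3: S0 reads c2=4 → after 2×micro: 5; S1 reads c1=3 → after 1×micro: 0; S2 reads c2=4 → after 1×micro: 8 ⇒ (c0=5, c1=0, c2=8)
macro 4: S0 reads c2=8 → after 2×micro: 4; S1 reads c1=0 → after 1×micro: 1; S2 reads c2=8 → after 1×micro: 16 ⇒ (c0=4, c1=1, c2=16)
macro 5: S0 reads c2=16 → after 2×micro: 5; S1 reads c1=1 → after 1×micro: 3; S2 reads c2=16 → after 1×micro: 32 ⇒ (c0=5, c1=3, c2=32)
macro 6: S0 reads c2=32 → after 2×micro: 4; S1 reads c1=3 → after 1×micro: 0; S2 reads c2=32 → after 1×micro: 64 ⇒ (c0=4, c1=0, c2=64)
macro 7: S0 reads c2=64 → after 2×micro: 5; S1 reads c1=0 → after 1×micro: 1; S2 reads c2=64 → after 1×micro: 128 ⇒ (c0=5, c1=1, c2=128)
macro 8: S0 reads c2=128 → after 2×micro: 4; S1 reads c1=1 → after 1×micro: 3; S2 reads c2=128 → after 1×micro: 256 ⇒ (c0=4, c1=3, c2=256)

c0 at macro-step 7 = 5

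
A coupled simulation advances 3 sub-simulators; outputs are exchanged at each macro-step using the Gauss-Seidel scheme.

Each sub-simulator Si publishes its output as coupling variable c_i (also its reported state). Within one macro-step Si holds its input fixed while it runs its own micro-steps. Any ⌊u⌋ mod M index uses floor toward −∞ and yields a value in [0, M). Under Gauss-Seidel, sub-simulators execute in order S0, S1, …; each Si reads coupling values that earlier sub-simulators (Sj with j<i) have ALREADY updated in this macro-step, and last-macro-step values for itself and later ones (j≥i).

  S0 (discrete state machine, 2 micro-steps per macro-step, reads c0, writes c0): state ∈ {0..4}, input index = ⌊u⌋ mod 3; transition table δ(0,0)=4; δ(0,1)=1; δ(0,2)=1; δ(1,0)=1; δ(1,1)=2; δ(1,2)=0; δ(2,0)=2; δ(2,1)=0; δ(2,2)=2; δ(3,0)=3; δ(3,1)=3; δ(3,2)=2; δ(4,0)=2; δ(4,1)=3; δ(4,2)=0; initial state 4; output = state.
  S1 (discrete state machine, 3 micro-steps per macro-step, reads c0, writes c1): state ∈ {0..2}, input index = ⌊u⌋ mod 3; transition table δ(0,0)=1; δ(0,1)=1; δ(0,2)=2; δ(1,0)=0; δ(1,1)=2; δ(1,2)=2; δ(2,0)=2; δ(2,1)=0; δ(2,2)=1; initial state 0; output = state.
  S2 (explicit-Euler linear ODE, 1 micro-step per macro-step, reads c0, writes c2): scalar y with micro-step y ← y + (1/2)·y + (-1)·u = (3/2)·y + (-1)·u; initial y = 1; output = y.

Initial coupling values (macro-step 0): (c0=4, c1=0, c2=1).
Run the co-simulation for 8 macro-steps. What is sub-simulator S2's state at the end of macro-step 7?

macro 1: S0 reads c0=4 → after 2×micro: 3; S1 reads c0=3 → after 3×micro: 1; S2 reads c0=3 → after 1×micro: -3/2 ⇒ (c0=3, c1=1, c2=-3/2)
macro 2: S0 reads c0=3 → after 2×micro: 3; S1 reads c0=3 → after 3×micro: 0; S2 reads c0=3 → after 1×micro: -21/4 ⇒ (c0=3, c1=0, c2=-21/4)
macro 3: S0 reads c0=3 → after 2×micro: 3; S1 reads c0=3 → after 3×micro: 1; S2 reads c0=3 → after 1×micro: -87/8 ⇒ (c0=3, c1=1, c2=-87/8)
macro 4: S0 reads c0=3 → after 2×micro: 3; S1 reads c0=3 → after 3×micro: 0; S2 reads c0=3 → after 1×micro: -309/16 ⇒ (c0=3, c1=0, c2=-309/16)
macro 5: S0 reads c0=3 → after 2×micro: 3; S1 reads c0=3 → after 3×micro: 1; S2 reads c0=3 → after 1×micro: -1023/32 ⇒ (c0=3, c1=1, c2=-1023/32)
macro 6: S0 reads c0=3 → after 2×micro: 3; S1 reads c0=3 → after 3×micro: 0; S2 reads c0=3 → after 1×micro: -3261/64 ⇒ (c0=3, c1=0, c2=-3261/64)
macro 7: S0 reads c0=3 → after 2×micro: 3; S1 reads c0=3 → after 3×micro: 1; S2 reads c0=3 → after 1×micro: -10167/128 ⇒ (c0=3, c1=1, c2=-10167/128)
macro 8: S0 reads c0=3 → after 2×micro: 3; S1 reads c0=3 → after 3×micro: 0; S2 reads c0=3 → after 1×micro: -31269/256 ⇒ (c0=3, c1=0, c2=-31269/256)

S2 state at macro-step 7 = -10167/128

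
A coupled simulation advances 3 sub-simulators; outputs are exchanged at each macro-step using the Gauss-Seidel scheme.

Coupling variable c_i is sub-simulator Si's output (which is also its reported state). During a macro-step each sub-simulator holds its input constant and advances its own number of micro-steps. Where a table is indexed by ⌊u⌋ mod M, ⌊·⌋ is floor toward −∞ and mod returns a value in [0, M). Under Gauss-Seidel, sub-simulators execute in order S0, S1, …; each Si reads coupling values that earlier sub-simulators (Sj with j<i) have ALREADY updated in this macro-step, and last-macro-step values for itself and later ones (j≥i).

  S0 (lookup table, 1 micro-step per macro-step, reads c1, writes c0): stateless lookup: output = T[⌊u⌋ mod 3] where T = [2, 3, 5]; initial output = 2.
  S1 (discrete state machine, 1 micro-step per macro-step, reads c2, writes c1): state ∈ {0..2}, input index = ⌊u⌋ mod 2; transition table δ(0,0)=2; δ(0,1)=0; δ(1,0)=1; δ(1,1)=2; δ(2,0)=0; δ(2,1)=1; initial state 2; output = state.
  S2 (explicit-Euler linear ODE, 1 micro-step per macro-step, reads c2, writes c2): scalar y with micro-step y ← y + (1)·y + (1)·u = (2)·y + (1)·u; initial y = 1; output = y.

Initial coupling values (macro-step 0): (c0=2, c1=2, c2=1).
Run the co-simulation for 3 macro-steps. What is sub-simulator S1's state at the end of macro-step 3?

macro 1: S0 reads c1=2 → after 1×micro: 5; S1 reads c2=1 → after 1×micro: 1; S2 reads c2=1 → after 1×micro: 3 ⇒ (c0=5, c1=1, c2=3)
macro 2: S0 reads c1=1 → after 1×micro: 3; S1 reads c2=3 → after 1×micro: 2; S2 reads c2=3 → after 1×micro: 9 ⇒ (c0=3, c1=2, c2=9)
macro 3: S0 reads c1=2 → after 1×micro: 5; S1 reads c2=9 → after 1×micro: 1; S2 reads c2=9 → after 1×micro: 27 ⇒ (c0=5, c1=1, c2=27)

S1 state at macro-step 3 = 1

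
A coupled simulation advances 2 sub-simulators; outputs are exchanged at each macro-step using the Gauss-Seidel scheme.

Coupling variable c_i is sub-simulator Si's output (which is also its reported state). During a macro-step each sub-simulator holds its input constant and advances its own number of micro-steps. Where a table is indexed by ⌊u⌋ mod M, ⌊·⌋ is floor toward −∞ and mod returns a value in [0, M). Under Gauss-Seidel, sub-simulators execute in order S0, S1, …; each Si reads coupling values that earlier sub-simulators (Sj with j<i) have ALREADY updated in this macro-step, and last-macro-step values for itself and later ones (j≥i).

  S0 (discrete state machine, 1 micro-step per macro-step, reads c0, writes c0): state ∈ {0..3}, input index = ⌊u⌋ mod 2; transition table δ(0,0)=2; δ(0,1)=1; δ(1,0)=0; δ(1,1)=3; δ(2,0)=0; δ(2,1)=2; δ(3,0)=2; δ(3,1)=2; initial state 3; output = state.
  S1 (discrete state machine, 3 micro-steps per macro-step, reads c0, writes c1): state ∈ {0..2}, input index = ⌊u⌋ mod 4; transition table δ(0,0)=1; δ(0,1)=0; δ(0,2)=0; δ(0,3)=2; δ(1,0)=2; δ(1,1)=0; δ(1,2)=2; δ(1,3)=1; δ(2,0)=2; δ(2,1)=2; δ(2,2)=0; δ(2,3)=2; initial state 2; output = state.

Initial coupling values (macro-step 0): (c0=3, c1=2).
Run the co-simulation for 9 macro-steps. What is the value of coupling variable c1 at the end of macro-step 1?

c1 at macro-step 1 = 0

macro 1: S0 reads c0=3 → after 1×micro: 2; S1 reads c0=2 → after 3×micro: 0 ⇒ (c0=2, c1=0)
macro 2: S0 reads c0=2 → after 1×micro: 0; S1 reads c0=0 → after 3×micro: 2 ⇒ (c0=0, c1=2)
macro 3: S0 reads c0=0 → after 1×micro: 2; S1 reads c0=2 → after 3×micro: 0 ⇒ (c0=2, c1=0)
macro 4: S0 reads c0=2 → after 1×micro: 0; S1 reads c0=0 → after 3×micro: 2 ⇒ (c0=0, c1=2)
macro 5: S0 reads c0=0 → after 1×micro: 2; S1 reads c0=2 → after 3×micro: 0 ⇒ (c0=2, c1=0)
macro 6: S0 reads c0=2 → after 1×micro: 0; S1 reads c0=0 → after 3×micro: 2 ⇒ (c0=0, c1=2)
macro 7: S0 reads c0=0 → after 1×micro: 2; S1 reads c0=2 → after 3×micro: 0 ⇒ (c0=2, c1=0)
macro 8: S0 reads c0=2 → after 1×micro: 0; S1 reads c0=0 → after 3×micro: 2 ⇒ (c0=0, c1=2)
macro 9: S0 reads c0=0 → after 1×micro: 2; S1 reads c0=2 → after 3×micro: 0 ⇒ (c0=2, c1=0)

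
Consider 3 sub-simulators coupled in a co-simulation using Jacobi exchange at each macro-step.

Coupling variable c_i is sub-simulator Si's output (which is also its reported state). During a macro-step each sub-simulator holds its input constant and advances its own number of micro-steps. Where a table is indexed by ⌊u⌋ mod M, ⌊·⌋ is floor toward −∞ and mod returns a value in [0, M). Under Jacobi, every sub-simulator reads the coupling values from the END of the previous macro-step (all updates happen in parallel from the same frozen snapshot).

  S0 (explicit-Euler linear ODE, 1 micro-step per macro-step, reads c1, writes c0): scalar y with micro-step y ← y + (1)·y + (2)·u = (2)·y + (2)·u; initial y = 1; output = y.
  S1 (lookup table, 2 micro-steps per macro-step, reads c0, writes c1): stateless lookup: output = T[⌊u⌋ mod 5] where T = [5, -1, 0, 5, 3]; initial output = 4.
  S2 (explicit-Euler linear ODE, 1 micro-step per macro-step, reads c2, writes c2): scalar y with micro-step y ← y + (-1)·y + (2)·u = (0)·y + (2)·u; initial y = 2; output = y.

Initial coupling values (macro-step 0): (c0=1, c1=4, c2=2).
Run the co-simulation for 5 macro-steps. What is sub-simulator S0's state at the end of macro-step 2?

macro 1: S0 reads c1=4 → after 1×micro: 10; S1 reads c0=1 → after 2×micro: -1; S2 reads c2=2 → after 1×micro: 4 ⇒ (c0=10, c1=-1, c2=4)
macro 2: S0 reads c1=-1 → after 1×micro: 18; S1 reads c0=10 → after 2×micro: 5; S2 reads c2=4 → after 1×micro: 8 ⇒ (c0=18, c1=5, c2=8)
macro 3: S0 reads c1=5 → after 1×micro: 46; S1 reads c0=18 → after 2×micro: 5; S2 reads c2=8 → after 1×micro: 16 ⇒ (c0=46, c1=5, c2=16)
macro 4: S0 reads c1=5 → after 1×micro: 102; S1 reads c0=46 → after 2×micro: -1; S2 reads c2=16 → after 1×micro: 32 ⇒ (c0=102, c1=-1, c2=32)
macro 5: S0 reads c1=-1 → after 1×micro: 202; S1 reads c0=102 → after 2×micro: 0; S2 reads c2=32 → after 1×micro: 64 ⇒ (c0=202, c1=0, c2=64)

S0 state at macro-step 2 = 18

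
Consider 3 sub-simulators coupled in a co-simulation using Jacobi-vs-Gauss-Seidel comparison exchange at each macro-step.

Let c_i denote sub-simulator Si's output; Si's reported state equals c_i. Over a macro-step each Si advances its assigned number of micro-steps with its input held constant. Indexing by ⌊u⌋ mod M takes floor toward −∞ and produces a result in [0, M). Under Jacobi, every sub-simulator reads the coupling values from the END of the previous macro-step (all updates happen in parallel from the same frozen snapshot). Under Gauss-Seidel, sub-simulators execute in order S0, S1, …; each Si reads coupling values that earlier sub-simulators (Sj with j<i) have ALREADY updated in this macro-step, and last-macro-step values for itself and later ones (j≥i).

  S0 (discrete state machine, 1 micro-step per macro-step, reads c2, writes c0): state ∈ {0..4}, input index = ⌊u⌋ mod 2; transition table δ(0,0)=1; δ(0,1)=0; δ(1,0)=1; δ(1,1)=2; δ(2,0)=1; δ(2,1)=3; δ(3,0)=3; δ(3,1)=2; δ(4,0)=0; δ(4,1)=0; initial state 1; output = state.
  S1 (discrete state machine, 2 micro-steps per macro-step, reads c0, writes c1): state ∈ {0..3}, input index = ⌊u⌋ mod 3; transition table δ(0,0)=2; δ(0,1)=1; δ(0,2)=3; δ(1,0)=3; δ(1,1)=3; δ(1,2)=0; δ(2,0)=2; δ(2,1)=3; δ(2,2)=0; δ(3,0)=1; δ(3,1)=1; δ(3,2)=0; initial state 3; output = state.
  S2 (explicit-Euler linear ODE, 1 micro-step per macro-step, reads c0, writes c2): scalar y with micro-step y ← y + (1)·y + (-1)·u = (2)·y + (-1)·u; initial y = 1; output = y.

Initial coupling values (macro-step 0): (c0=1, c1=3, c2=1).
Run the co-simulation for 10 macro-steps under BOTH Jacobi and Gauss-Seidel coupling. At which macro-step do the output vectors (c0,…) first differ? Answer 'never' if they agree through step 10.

first divergence at macro-step: 1

[Jacobi] macro 1: S0 reads c2=1 → after 1×micro: 2; S1 reads c0=1 → after 2×micro: 3; S2 reads c0=1 → after 1×micro: 1 ⇒ (c0=2, c1=3, c2=1)
[Jacobi] macro 2: S0 reads c2=1 → after 1×micro: 3; S1 reads c0=2 → after 2×micro: 3; S2 reads c0=2 → after 1×micro: 0 ⇒ (c0=3, c1=3, c2=0)
[Jacobi] macro 3: S0 reads c2=0 → after 1×micro: 3; S1 reads c0=3 → after 2×micro: 3; S2 reads c0=3 → after 1×micro: -3 ⇒ (c0=3, c1=3, c2=-3)
[Jacobi] macro 4: S0 reads c2=-3 → after 1×micro: 2; S1 reads c0=3 → after 2×micro: 3; S2 reads c0=3 → after 1×micro: -9 ⇒ (c0=2, c1=3, c2=-9)
[Jacobi] macro 5: S0 reads c2=-9 → after 1×micro: 3; S1 reads c0=2 → after 2×micro: 3; S2 reads c0=2 → after 1×micro: -20 ⇒ (c0=3, c1=3, c2=-20)
[Jacobi] macro 6: S0 reads c2=-20 → after 1×micro: 3; S1 reads c0=3 → after 2×micro: 3; S2 reads c0=3 → after 1×micro: -43 ⇒ (c0=3, c1=3, c2=-43)
[Jacobi] macro 7: S0 reads c2=-43 → after 1×micro: 2; S1 reads c0=3 → after 2×micro: 3; S2 reads c0=3 → after 1×micro: -89 ⇒ (c0=2, c1=3, c2=-89)
[Jacobi] macro 8: S0 reads c2=-89 → after 1×micro: 3; S1 reads c0=2 → after 2×micro: 3; S2 reads c0=2 → after 1×micro: -180 ⇒ (c0=3, c1=3, c2=-180)
[Jacobi] macro 9: S0 reads c2=-180 → after 1×micro: 3; S1 reads c0=3 → after 2×micro: 3; S2 reads c0=3 → after 1×micro: -363 ⇒ (c0=3, c1=3, c2=-363)
[Jacobi] macro 10: S0 reads c2=-363 → after 1×micro: 2; S1 reads c0=3 → after 2×micro: 3; S2 reads c0=3 → after 1×micro: -729 ⇒ (c0=2, c1=3, c2=-729)
[Gauss-Seidel] macro 1: S0 reads c2=1 → after 1×micro: 2; S1 reads c0=2 → after 2×micro: 3; S2 reads c0=2 → after 1×micro: 0 ⇒ (c0=2, c1=3, c2=0)
[Gauss-Seidel] macro 2: S0 reads c2=0 → after 1×micro: 1; S1 reads c0=1 → after 2×micro: 3; S2 reads c0=1 → after 1×micro: -1 ⇒ (c0=1, c1=3, c2=-1)
[Gauss-Seidel] macro 3: S0 reads c2=-1 → after 1×micro: 2; S1 reads c0=2 → after 2×micro: 3; S2 reads c0=2 → after 1×micro: -4 ⇒ (c0=2, c1=3, c2=-4)
[Gauss-Seidel] macro 4: S0 reads c2=-4 → after 1×micro: 1; S1 reads c0=1 → after 2×micro: 3; S2 reads c0=1 → after 1×micro: -9 ⇒ (c0=1, c1=3, c2=-9)
[Gauss-Seidel] macro 5: S0 reads c2=-9 → after 1×micro: 2; S1 reads c0=2 → after 2×micro: 3; S2 reads c0=2 → after 1×micro: -20 ⇒ (c0=2, c1=3, c2=-20)
[Gauss-Seidel] macro 6: S0 reads c2=-20 → after 1×micro: 1; S1 reads c0=1 → after 2×micro: 3; S2 reads c0=1 → after 1×micro: -41 ⇒ (c0=1, c1=3, c2=-41)
[Gauss-Seidel] macro 7: S0 reads c2=-41 → after 1×micro: 2; S1 reads c0=2 → after 2×micro: 3; S2 reads c0=2 → after 1×micro: -84 ⇒ (c0=2, c1=3, c2=-84)
[Gauss-Seidel] macro 8: S0 reads c2=-84 → after 1×micro: 1; S1 reads c0=1 → after 2×micro: 3; S2 reads c0=1 → after 1×micro: -169 ⇒ (c0=1, c1=3, c2=-169)
[Gauss-Seidel] macro 9: S0 reads c2=-169 → after 1×micro: 2; S1 reads c0=2 → after 2×micro: 3; S2 reads c0=2 → after 1×micro: -340 ⇒ (c0=2, c1=3, c2=-340)
[Gauss-Seidel] macro 10: S0 reads c2=-340 → after 1×micro: 1; S1 reads c0=1 → after 2×micro: 3; S2 reads c0=1 → after 1×micro: -681 ⇒ (c0=1, c1=3, c2=-681)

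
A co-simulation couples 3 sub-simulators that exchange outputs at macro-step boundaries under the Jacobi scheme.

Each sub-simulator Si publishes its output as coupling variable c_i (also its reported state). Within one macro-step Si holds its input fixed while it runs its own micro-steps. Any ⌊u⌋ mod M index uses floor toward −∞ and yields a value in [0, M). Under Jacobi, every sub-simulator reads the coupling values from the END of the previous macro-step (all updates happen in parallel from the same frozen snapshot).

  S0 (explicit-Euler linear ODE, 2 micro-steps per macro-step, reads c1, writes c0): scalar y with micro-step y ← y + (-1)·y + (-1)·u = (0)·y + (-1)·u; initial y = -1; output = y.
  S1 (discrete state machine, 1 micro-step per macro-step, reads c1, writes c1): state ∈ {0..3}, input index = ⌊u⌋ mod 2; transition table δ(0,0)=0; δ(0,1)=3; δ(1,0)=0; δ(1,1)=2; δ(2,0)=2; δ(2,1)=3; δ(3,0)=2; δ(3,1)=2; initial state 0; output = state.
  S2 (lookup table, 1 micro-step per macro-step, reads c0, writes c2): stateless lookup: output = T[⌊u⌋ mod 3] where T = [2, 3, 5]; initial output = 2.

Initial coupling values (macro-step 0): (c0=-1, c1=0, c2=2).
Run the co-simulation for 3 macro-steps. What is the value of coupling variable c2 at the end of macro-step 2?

c2 at macro-step 2 = 2

macro 1: S0 reads c1=0 → after 2×micro: 0; S1 reads c1=0 → after 1×micro: 0; S2 reads c0=-1 → after 1×micro: 5 ⇒ (c0=0, c1=0, c2=5)
macro 2: S0 reads c1=0 → after 2×micro: 0; S1 reads c1=0 → after 1×micro: 0; S2 reads c0=0 → after 1×micro: 2 ⇒ (c0=0, c1=0, c2=2)
macro 3: S0 reads c1=0 → after 2×micro: 0; S1 reads c1=0 → after 1×micro: 0; S2 reads c0=0 → after 1×micro: 2 ⇒ (c0=0, c1=0, c2=2)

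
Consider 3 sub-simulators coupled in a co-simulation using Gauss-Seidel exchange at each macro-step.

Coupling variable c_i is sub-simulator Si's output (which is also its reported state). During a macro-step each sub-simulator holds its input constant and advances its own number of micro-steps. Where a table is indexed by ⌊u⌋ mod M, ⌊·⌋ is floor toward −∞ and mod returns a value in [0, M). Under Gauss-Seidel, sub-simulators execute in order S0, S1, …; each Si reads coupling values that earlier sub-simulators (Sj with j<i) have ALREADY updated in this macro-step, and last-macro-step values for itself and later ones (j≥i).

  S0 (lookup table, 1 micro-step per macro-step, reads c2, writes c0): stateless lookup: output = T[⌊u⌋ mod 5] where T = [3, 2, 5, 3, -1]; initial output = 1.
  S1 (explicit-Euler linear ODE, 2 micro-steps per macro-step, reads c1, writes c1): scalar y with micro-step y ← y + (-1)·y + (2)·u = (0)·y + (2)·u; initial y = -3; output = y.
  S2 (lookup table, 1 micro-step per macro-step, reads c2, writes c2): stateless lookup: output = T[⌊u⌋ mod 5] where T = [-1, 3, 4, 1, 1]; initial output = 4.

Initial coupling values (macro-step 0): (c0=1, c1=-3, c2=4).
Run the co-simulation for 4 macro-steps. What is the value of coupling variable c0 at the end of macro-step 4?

c0 at macro-step 4 = 2

macro 1: S0 reads c2=4 → after 1×micro: -1; S1 reads c1=-3 → after 2×micro: -6; S2 reads c2=4 → after 1×micro: 1 ⇒ (c0=-1, c1=-6, c2=1)
macro 2: S0 reads c2=1 → after 1×micro: 2; S1 reads c1=-6 → after 2×micro: -12; S2 reads c2=1 → after 1×micro: 3 ⇒ (c0=2, c1=-12, c2=3)
macro 3: S0 reads c2=3 → after 1×micro: 3; S1 reads c1=-12 → after 2×micro: -24; S2 reads c2=3 → after 1×micro: 1 ⇒ (c0=3, c1=-24, c2=1)
macro 4: S0 reads c2=1 → after 1×micro: 2; S1 reads c1=-24 → after 2×micro: -48; S2 reads c2=1 → after 1×micro: 3 ⇒ (c0=2, c1=-48, c2=3)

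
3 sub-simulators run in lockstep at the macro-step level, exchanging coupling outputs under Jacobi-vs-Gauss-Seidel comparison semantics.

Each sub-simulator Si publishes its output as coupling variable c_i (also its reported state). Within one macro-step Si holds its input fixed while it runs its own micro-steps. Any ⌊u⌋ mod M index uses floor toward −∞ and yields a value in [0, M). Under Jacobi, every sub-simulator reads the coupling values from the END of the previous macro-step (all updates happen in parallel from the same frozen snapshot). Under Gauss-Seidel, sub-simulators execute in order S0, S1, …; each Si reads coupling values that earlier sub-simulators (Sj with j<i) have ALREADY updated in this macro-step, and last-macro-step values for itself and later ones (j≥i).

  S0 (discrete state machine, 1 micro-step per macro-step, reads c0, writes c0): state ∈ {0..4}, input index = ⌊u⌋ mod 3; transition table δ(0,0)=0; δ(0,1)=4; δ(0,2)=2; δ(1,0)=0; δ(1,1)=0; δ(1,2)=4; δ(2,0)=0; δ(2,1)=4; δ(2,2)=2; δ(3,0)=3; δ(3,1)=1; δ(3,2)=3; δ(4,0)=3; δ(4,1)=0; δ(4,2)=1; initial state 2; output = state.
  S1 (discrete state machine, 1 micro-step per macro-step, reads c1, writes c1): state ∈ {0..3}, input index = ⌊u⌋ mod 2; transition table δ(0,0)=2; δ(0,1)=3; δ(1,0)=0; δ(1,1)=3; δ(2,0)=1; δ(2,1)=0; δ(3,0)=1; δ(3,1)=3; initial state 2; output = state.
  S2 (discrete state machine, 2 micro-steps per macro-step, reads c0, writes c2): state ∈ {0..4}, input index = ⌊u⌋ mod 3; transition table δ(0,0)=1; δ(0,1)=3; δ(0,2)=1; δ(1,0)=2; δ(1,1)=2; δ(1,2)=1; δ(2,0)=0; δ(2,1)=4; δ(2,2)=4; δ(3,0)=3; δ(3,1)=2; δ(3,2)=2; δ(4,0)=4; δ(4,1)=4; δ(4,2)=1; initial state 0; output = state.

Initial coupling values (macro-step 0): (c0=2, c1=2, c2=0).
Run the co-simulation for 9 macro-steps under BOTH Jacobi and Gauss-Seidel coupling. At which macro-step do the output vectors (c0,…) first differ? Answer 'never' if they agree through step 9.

first divergence at macro-step: never

[Jacobi] macro 1: S0 reads c0=2 → after 1×micro: 2; S1 reads c1=2 → after 1×micro: 1; S2 reads c0=2 → after 2×micro: 1 ⇒ (c0=2, c1=1, c2=1)
[Jacobi] macro 2: S0 reads c0=2 → after 1×micro: 2; S1 reads c1=1 → after 1×micro: 3; S2 reads c0=2 → after 2×micro: 1 ⇒ (c0=2, c1=3, c2=1)
[Jacobi] macro 3: S0 reads c0=2 → after 1×micro: 2; S1 reads c1=3 → after 1×micro: 3; S2 reads c0=2 → after 2×micro: 1 ⇒ (c0=2, c1=3, c2=1)
[Jacobi] macro 4: S0 reads c0=2 → after 1×micro: 2; S1 reads c1=3 → after 1×micro: 3; S2 reads c0=2 → after 2×micro: 1 ⇒ (c0=2, c1=3, c2=1)
[Jacobi] macro 5: S0 reads c0=2 → after 1×micro: 2; S1 reads c1=3 → after 1×micro: 3; S2 reads c0=2 → after 2×micro: 1 ⇒ (c0=2, c1=3, c2=1)
[Jacobi] macro 6: S0 reads c0=2 → after 1×micro: 2; S1 reads c1=3 → after 1×micro: 3; S2 reads c0=2 → after 2×micro: 1 ⇒ (c0=2, c1=3, c2=1)
[Jacobi] macro 7: S0 reads c0=2 → after 1×micro: 2; S1 reads c1=3 → after 1×micro: 3; S2 reads c0=2 → after 2×micro: 1 ⇒ (c0=2, c1=3, c2=1)
[Jacobi] macro 8: S0 reads c0=2 → after 1×micro: 2; S1 reads c1=3 → after 1×micro: 3; S2 reads c0=2 → after 2×micro: 1 ⇒ (c0=2, c1=3, c2=1)
[Jacobi] macro 9: S0 reads c0=2 → after 1×micro: 2; S1 reads c1=3 → after 1×micro: 3; S2 reads c0=2 → after 2×micro: 1 ⇒ (c0=2, c1=3, c2=1)
[Gauss-Seidel] macro 1: S0 reads c0=2 → after 1×micro: 2; S1 reads c1=2 → after 1×micro: 1; S2 reads c0=2 → after 2×micro: 1 ⇒ (c0=2, c1=1, c2=1)
[Gauss-Seidel] macro 2: S0 reads c0=2 → after 1×micro: 2; S1 reads c1=1 → after 1×micro: 3; S2 reads c0=2 → after 2×micro: 1 ⇒ (c0=2, c1=3, c2=1)
[Gauss-Seidel] macro 3: S0 reads c0=2 → after 1×micro: 2; S1 reads c1=3 → after 1×micro: 3; S2 reads c0=2 → after 2×micro: 1 ⇒ (c0=2, c1=3, c2=1)
[Gauss-Seidel] macro 4: S0 reads c0=2 → after 1×micro: 2; S1 reads c1=3 → after 1×micro: 3; S2 reads c0=2 → after 2×micro: 1 ⇒ (c0=2, c1=3, c2=1)
[Gauss-Seidel] macro 5: S0 reads c0=2 → after 1×micro: 2; S1 reads c1=3 → after 1×micro: 3; S2 reads c0=2 → after 2×micro: 1 ⇒ (c0=2, c1=3, c2=1)
[Gauss-Seidel] macro 6: S0 reads c0=2 → after 1×micro: 2; S1 reads c1=3 → after 1×micro: 3; S2 reads c0=2 → after 2×micro: 1 ⇒ (c0=2, c1=3, c2=1)
[Gauss-Seidel] macro 7: S0 reads c0=2 → after 1×micro: 2; S1 reads c1=3 → after 1×micro: 3; S2 reads c0=2 → after 2×micro: 1 ⇒ (c0=2, c1=3, c2=1)
[Gauss-Seidel] macro 8: S0 reads c0=2 → after 1×micro: 2; S1 reads c1=3 → after 1×micro: 3; S2 reads c0=2 → after 2×micro: 1 ⇒ (c0=2, c1=3, c2=1)
[Gauss-Seidel] macro 9: S0 reads c0=2 → after 1×micro: 2; S1 reads c1=3 → after 1×micro: 3; S2 reads c0=2 → after 2×micro: 1 ⇒ (c0=2, c1=3, c2=1)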